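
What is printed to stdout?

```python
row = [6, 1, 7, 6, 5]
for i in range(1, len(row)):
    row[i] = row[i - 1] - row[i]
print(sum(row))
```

-12

i=1: row[1] = 6-1 = 5 → [6, 5, 7, 6, 5]
i=2: row[2] = 5-7 = -2 → [6, 5, -2, 6, 5]
i=3: row[3] = (-2)-6 = -8 → [6, 5, -2, -8, 5]
i=4: row[4] = (-8)-5 = -13 → [6, 5, -2, -8, -13]
sum = -12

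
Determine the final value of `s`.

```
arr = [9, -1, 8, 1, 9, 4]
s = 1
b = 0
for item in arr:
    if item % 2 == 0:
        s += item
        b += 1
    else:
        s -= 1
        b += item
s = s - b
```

-11

item=9: not even, s = 1-1 = 0; b=9
item=-1: not even, s = 0-1 = -1; b=8
item=8: even, s = (-1)+8 = 7; b=9
item=1: not even, s = 7-1 = 6; b=10
item=9: not even, s = 6-1 = 5; b=19
item=4: even, s = 5+4 = 9; b=20
s-b = 9-20 = -11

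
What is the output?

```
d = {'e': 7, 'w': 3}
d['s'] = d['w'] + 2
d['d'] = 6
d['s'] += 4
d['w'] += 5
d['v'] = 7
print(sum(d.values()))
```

37

d['s'] = d['w']+2 = 5 → {'e': 7, 'w': 3, 's': 5}
d['d'] = 6 → {'e': 7, 'w': 3, 's': 5, 'd': 6}
d['s'] = 5+4 = 9 → {'e': 7, 'w': 3, 's': 9, 'd': 6}
d['w'] = 3+5 = 8 → {'e': 7, 'w': 8, 's': 9, 'd': 6}
d['v'] = 7 → {'e': 7, 'w': 8, 's': 9, 'd': 6, 'v': 7}
sum of values = 37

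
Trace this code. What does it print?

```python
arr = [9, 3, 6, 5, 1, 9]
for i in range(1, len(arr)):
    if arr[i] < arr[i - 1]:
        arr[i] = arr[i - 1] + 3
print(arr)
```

[9, 12, 15, 18, 21, 24]

i=1: 3<9, arr[1] = 9+3 = 12 → [9, 12, 6, 5, 1, 9]
i=2: 6<12, arr[2] = 12+3 = 15 → [9, 12, 15, 5, 1, 9]
i=3: 5<15, arr[3] = 15+3 = 18 → [9, 12, 15, 18, 1, 9]
i=4: 1<18, arr[4] = 18+3 = 21 → [9, 12, 15, 18, 21, 9]
i=5: 9<21, arr[5] = 21+3 = 24 → [9, 12, 15, 18, 21, 24]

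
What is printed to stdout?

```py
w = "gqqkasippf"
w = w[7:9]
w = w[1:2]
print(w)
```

slice [7:9] → 'pp'
slice [1:2] → 'p'

p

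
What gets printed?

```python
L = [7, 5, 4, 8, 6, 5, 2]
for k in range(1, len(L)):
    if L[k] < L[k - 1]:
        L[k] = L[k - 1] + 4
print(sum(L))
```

133

k=1: 5<7, L[1] = 7+4 = 11 → [7, 11, 4, 8, 6, 5, 2]
k=2: 4<11, L[2] = 11+4 = 15 → [7, 11, 15, 8, 6, 5, 2]
k=3: 8<15, L[3] = 15+4 = 19 → [7, 11, 15, 19, 6, 5, 2]
k=4: 6<19, L[4] = 19+4 = 23 → [7, 11, 15, 19, 23, 5, 2]
k=5: 5<23, L[5] = 23+4 = 27 → [7, 11, 15, 19, 23, 27, 2]
k=6: 2<27, L[6] = 27+4 = 31 → [7, 11, 15, 19, 23, 27, 31]
sum = 133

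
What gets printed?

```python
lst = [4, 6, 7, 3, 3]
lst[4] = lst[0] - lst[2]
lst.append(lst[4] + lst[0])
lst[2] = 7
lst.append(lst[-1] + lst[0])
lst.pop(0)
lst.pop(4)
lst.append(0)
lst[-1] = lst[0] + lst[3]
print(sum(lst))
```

lst[4] = lst[0]-lst[2] = 4-7 = -3 → [4, 6, 7, 3, -3]
append lst[4]+lst[0] = (-3)+4 = 1 → [4, 6, 7, 3, -3, 1]
lst[2] = 7 → [4, 6, 7, 3, -3, 1]
append lst[-1]+lst[0] = 1+4 = 5 → [4, 6, 7, 3, -3, 1, 5]
pop(0) removes 4 → [6, 7, 3, -3, 1, 5]
pop(4) removes 1 → [6, 7, 3, -3, 5]
append 0 → [6, 7, 3, -3, 5, 0]
lst[-1] = lst[0]+lst[3] = 6+(-3) = 3 → [6, 7, 3, -3, 5, 3]
sum = 21

21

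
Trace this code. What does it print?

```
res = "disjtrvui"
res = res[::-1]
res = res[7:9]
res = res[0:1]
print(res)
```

i

reverse → 'iuvrtjsid'
slice [7:9] → 'id'
slice [0:1] → 'i'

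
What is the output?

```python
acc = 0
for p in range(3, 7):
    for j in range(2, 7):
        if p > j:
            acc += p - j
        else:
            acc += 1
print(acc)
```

p=3,j=2: 3>2, acc = 0+1 = 1
p=3,j=3: not 3>3, acc = 1+1 = 2
p=3,j=4: not 3>4, acc = 2+1 = 3
p=3,j=5: not 3>5, acc = 3+1 = 4
p=3,j=6: not 3>6, acc = 4+1 = 5
p=4,j=2: 4>2, acc = 5+2 = 7
p=4,j=3: 4>3, acc = 7+1 = 8
p=4,j=4: not 4>4, acc = 8+1 = 9
p=4,j=5: not 4>5, acc = 9+1 = 10
p=4,j=6: not 4>6, acc = 10+1 = 11
p=5,j=2: 5>2, acc = 11+3 = 14
p=5,j=3: 5>3, acc = 14+2 = 16
p=5,j=4: 5>4, acc = 16+1 = 17
p=5,j=5: not 5>5, acc = 17+1 = 18
p=5,j=6: not 5>6, acc = 18+1 = 19
p=6,j=2: 6>2, acc = 19+4 = 23
p=6,j=3: 6>3, acc = 23+3 = 26
p=6,j=4: 6>4, acc = 26+2 = 28
p=6,j=5: 6>5, acc = 28+1 = 29
p=6,j=6: not 6>6, acc = 29+1 = 30

30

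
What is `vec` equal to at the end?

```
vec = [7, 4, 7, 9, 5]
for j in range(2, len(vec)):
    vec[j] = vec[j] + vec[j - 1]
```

j=2: vec[2] = 7+4 = 11 → [7, 4, 11, 9, 5]
j=3: vec[3] = 9+11 = 20 → [7, 4, 11, 20, 5]
j=4: vec[4] = 5+20 = 25 → [7, 4, 11, 20, 25]

[7, 4, 11, 20, 25]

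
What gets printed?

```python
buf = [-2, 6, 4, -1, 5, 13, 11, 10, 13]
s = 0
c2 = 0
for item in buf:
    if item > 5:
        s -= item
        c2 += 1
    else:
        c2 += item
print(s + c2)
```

item=-2: not >5; c2=-2
item=6: >5, s = 0-6 = -6; c2=-1
item=4: not >5; c2=3
item=-1: not >5; c2=2
item=5: not >5; c2=7
item=13: >5, s = (-6)-13 = -19; c2=8
item=11: >5, s = (-19)-11 = -30; c2=9
item=10: >5, s = (-30)-10 = -40; c2=10
item=13: >5, s = (-40)-13 = -53; c2=11
s+c2 = (-53)+11 = -42

-42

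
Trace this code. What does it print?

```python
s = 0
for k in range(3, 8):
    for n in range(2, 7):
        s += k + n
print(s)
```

k=3,n=2: s = 0+5 = 5
k=3,n=3: s = 5+6 = 11
k=3,n=4: s = 11+7 = 18
k=3,n=5: s = 18+8 = 26
k=3,n=6: s = 26+9 = 35
k=4,n=2: s = 35+6 = 41
k=4,n=3: s = 41+7 = 48
k=4,n=4: s = 48+8 = 56
k=4,n=5: s = 56+9 = 65
k=4,n=6: s = 65+10 = 75
k=5,n=2: s = 75+7 = 82
k=5,n=3: s = 82+8 = 90
k=5,n=4: s = 90+9 = 99
k=5,n=5: s = 99+10 = 109
k=5,n=6: s = 109+11 = 120
k=6,n=2: s = 120+8 = 128
k=6,n=3: s = 128+9 = 137
k=6,n=4: s = 137+10 = 147
k=6,n=5: s = 147+11 = 158
k=6,n=6: s = 158+12 = 170
k=7,n=2: s = 170+9 = 179
k=7,n=3: s = 179+10 = 189
k=7,n=4: s = 189+11 = 200
k=7,n=5: s = 200+12 = 212
k=7,n=6: s = 212+13 = 225

225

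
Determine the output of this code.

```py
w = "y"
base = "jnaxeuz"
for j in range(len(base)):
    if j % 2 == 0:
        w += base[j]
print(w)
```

yjaez

j=0: add 'j' → 'yj'
j=1: skip
j=2: add 'a' → 'yja'
j=3: skip
j=4: add 'e' → 'yjae'
j=5: skip
j=6: add 'z' → 'yjaez'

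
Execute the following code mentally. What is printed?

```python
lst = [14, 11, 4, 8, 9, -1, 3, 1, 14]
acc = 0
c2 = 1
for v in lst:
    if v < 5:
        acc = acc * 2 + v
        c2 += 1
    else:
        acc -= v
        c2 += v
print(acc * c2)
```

-31415

v=14: not <5, acc = 0-14 = -14; c2=15
v=11: not <5, acc = (-14)-11 = -25; c2=26
v=4: <5, acc = (-25)*2+4 = -46; c2=27
v=8: not <5, acc = (-46)-8 = -54; c2=35
v=9: not <5, acc = (-54)-9 = -63; c2=44
v=-1: <5, acc = (-63)*2+(-1) = -127; c2=45
v=3: <5, acc = (-127)*2+3 = -251; c2=46
v=1: <5, acc = (-251)*2+1 = -501; c2=47
v=14: not <5, acc = (-501)-14 = -515; c2=61
acc*c2 = (-515)*61 = -31415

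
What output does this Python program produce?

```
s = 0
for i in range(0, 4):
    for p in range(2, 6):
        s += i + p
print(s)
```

80

i=0,p=2: s = 0+2 = 2
i=0,p=3: s = 2+3 = 5
i=0,p=4: s = 5+4 = 9
i=0,p=5: s = 9+5 = 14
i=1,p=2: s = 14+3 = 17
i=1,p=3: s = 17+4 = 21
i=1,p=4: s = 21+5 = 26
i=1,p=5: s = 26+6 = 32
i=2,p=2: s = 32+4 = 36
i=2,p=3: s = 36+5 = 41
i=2,p=4: s = 41+6 = 47
i=2,p=5: s = 47+7 = 54
i=3,p=2: s = 54+5 = 59
i=3,p=3: s = 59+6 = 65
i=3,p=4: s = 65+7 = 72
i=3,p=5: s = 72+8 = 80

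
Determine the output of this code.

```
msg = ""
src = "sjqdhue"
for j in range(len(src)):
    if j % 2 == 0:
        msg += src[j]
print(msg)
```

sqhe

j=0: add 's' → 's'
j=1: skip
j=2: add 'q' → 'sq'
j=3: skip
j=4: add 'h' → 'sqh'
j=5: skip
j=6: add 'e' → 'sqhe'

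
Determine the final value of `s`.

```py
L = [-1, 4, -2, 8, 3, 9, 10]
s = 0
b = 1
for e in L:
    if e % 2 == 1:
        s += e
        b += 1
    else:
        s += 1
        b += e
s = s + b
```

39

e=-1: odd, s = 0+(-1) = -1; b=2
e=4: not odd, s = (-1)+1 = 0; b=6
e=-2: not odd, s = 0+1 = 1; b=4
e=8: not odd, s = 1+1 = 2; b=12
e=3: odd, s = 2+3 = 5; b=13
e=9: odd, s = 5+9 = 14; b=14
e=10: not odd, s = 14+1 = 15; b=24
s+b = 15+24 = 39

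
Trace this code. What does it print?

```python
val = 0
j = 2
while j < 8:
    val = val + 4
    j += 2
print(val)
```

12

j=2: val = 0+4 = 4
j=4: val = 4+4 = 8
j=6: val = 8+4 = 12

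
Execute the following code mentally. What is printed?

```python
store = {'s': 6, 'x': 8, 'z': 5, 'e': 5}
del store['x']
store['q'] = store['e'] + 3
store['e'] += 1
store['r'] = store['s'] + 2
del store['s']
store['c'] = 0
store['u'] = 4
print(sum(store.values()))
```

del 'x' → {'s': 6, 'z': 5, 'e': 5}
store['q'] = store['e']+3 = 8 → {'s': 6, 'z': 5, 'e': 5, 'q': 8}
store['e'] = 5+1 = 6 → {'s': 6, 'z': 5, 'e': 6, 'q': 8}
store['r'] = store['s']+2 = 8 → {'s': 6, 'z': 5, 'e': 6, 'q': 8, 'r': 8}
del 's' → {'z': 5, 'e': 6, 'q': 8, 'r': 8}
store['c'] = 0 → {'z': 5, 'e': 6, 'q': 8, 'r': 8, 'c': 0}
store['u'] = 4 → {'z': 5, 'e': 6, 'q': 8, 'r': 8, 'c': 0, 'u': 4}
sum of values = 31

31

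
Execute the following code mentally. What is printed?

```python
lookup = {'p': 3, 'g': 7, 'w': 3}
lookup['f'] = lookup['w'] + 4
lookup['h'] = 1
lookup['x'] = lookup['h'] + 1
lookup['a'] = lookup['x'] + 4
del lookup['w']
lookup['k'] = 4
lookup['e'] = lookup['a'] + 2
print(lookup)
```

{'p': 3, 'g': 7, 'f': 7, 'h': 1, 'x': 2, 'a': 6, 'k': 4, 'e': 8}

lookup['f'] = lookup['w']+4 = 7 → {'p': 3, 'g': 7, 'w': 3, 'f': 7}
lookup['h'] = 1 → {'p': 3, 'g': 7, 'w': 3, 'f': 7, 'h': 1}
lookup['x'] = lookup['h']+1 = 2 → {'p': 3, 'g': 7, 'w': 3, 'f': 7, 'h': 1, 'x': 2}
lookup['a'] = lookup['x']+4 = 6 → {'p': 3, 'g': 7, 'w': 3, 'f': 7, 'h': 1, 'x': 2, 'a': 6}
del 'w' → {'p': 3, 'g': 7, 'f': 7, 'h': 1, 'x': 2, 'a': 6}
lookup['k'] = 4 → {'p': 3, 'g': 7, 'f': 7, 'h': 1, 'x': 2, 'a': 6, 'k': 4}
lookup['e'] = lookup['a']+2 = 8 → {'p': 3, 'g': 7, 'f': 7, 'h': 1, 'x': 2, 'a': 6, 'k': 4, 'e': 8}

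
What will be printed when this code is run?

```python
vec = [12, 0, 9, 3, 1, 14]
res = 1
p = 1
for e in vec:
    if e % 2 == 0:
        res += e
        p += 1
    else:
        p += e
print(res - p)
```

e=12: even, res = 1+12 = 13; p=2
e=0: even, res = 13+0 = 13; p=3
e=9: not even; p=12
e=3: not even; p=15
e=1: not even; p=16
e=14: even, res = 13+14 = 27; p=17
res-p = 27-17 = 10

10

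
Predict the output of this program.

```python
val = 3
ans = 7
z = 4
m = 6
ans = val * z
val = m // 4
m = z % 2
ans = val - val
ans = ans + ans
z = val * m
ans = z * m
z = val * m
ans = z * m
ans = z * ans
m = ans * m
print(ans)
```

0

ans = 3*4 = 12
val = 6//4 = 1
m = 4%2 = 0
ans = 1-1 = 0
ans = 0+0 = 0
z = 1*0 = 0
ans = 0*0 = 0
z = 1*0 = 0
ans = 0*0 = 0
ans = 0*0 = 0
m = 0*0 = 0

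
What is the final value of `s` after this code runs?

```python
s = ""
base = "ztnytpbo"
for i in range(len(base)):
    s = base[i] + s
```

i=0: prepend 'z' → 'z'
i=1: prepend 't' → 'tz'
i=2: prepend 'n' → 'ntz'
i=3: prepend 'y' → 'yntz'
i=4: prepend 't' → 'tyntz'
i=5: prepend 'p' → 'ptyntz'
i=6: prepend 'b' → 'bptyntz'
i=7: prepend 'o' → 'obptyntz'

'obptyntz'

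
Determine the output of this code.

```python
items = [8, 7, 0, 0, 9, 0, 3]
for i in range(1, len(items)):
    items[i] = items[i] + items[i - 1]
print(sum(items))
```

i=1: items[1] = 7+8 = 15 → [8, 15, 0, 0, 9, 0, 3]
i=2: items[2] = 0+15 = 15 → [8, 15, 15, 0, 9, 0, 3]
i=3: items[3] = 0+15 = 15 → [8, 15, 15, 15, 9, 0, 3]
i=4: items[4] = 9+15 = 24 → [8, 15, 15, 15, 24, 0, 3]
i=5: items[5] = 0+24 = 24 → [8, 15, 15, 15, 24, 24, 3]
i=6: items[6] = 3+24 = 27 → [8, 15, 15, 15, 24, 24, 27]
sum = 128

128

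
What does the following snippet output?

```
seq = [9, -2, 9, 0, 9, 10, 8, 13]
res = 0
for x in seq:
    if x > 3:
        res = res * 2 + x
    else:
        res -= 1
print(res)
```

x=9: >3, res = 0*2+9 = 9
x=-2: not >3, res = 9-1 = 8
x=9: >3, res = 8*2+9 = 25
x=0: not >3, res = 25-1 = 24
x=9: >3, res = 24*2+9 = 57
x=10: >3, res = 57*2+10 = 124
x=8: >3, res = 124*2+8 = 256
x=13: >3, res = 256*2+13 = 525

525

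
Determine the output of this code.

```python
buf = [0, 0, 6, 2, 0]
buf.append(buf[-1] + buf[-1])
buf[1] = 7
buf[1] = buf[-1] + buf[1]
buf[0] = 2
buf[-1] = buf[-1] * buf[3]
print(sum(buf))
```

17

append buf[-1]+buf[-1] = 0+0 = 0 → [0, 0, 6, 2, 0, 0]
buf[1] = 7 → [0, 7, 6, 2, 0, 0]
buf[1] = buf[-1]+buf[1] = 0+7 = 7 → [0, 7, 6, 2, 0, 0]
buf[0] = 2 → [2, 7, 6, 2, 0, 0]
buf[-1] = buf[-1]*buf[3] = 0*2 = 0 → [2, 7, 6, 2, 0, 0]
sum = 17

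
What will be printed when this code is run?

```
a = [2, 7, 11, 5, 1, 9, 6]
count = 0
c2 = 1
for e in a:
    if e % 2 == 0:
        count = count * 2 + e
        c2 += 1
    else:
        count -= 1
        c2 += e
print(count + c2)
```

e=2: even, count = 0*2+2 = 2; c2=2
e=7: not even, count = 2-1 = 1; c2=9
e=11: not even, count = 1-1 = 0; c2=20
e=5: not even, count = 0-1 = -1; c2=25
e=1: not even, count = (-1)-1 = -2; c2=26
e=9: not even, count = (-2)-1 = -3; c2=35
e=6: even, count = (-3)*2+6 = 0; c2=36
count+c2 = 0+36 = 36

36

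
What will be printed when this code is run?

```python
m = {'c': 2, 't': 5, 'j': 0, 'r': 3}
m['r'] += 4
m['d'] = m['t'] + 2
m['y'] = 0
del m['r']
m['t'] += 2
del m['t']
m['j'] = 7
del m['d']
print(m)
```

{'c': 2, 'j': 7, 'y': 0}

m['r'] = 3+4 = 7 → {'c': 2, 't': 5, 'j': 0, 'r': 7}
m['d'] = m['t']+2 = 7 → {'c': 2, 't': 5, 'j': 0, 'r': 7, 'd': 7}
m['y'] = 0 → {'c': 2, 't': 5, 'j': 0, 'r': 7, 'd': 7, 'y': 0}
del 'r' → {'c': 2, 't': 5, 'j': 0, 'd': 7, 'y': 0}
m['t'] = 5+2 = 7 → {'c': 2, 't': 7, 'j': 0, 'd': 7, 'y': 0}
del 't' → {'c': 2, 'j': 0, 'd': 7, 'y': 0}
m['j'] = 7 → {'c': 2, 'j': 7, 'd': 7, 'y': 0}
del 'd' → {'c': 2, 'j': 7, 'y': 0}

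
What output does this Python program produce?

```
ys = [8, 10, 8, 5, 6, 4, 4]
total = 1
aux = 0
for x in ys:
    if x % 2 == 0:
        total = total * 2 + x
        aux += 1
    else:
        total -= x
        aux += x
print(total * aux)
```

5940

x=8: even, total = 1*2+8 = 10; aux=1
x=10: even, total = 10*2+10 = 30; aux=2
x=8: even, total = 30*2+8 = 68; aux=3
x=5: not even, total = 68-5 = 63; aux=8
x=6: even, total = 63*2+6 = 132; aux=9
x=4: even, total = 132*2+4 = 268; aux=10
x=4: even, total = 268*2+4 = 540; aux=11
total*aux = 540*11 = 5940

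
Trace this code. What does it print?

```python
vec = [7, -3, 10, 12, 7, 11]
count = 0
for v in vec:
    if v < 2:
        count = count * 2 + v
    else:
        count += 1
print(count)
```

3

v=7: not <2, count = 0+1 = 1
v=-3: <2, count = 1*2+(-3) = -1
v=10: not <2, count = (-1)+1 = 0
v=12: not <2, count = 0+1 = 1
v=7: not <2, count = 1+1 = 2
v=11: not <2, count = 2+1 = 3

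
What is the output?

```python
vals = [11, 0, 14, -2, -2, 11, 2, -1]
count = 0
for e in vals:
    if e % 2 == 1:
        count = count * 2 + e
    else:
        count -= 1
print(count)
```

e=11: odd, count = 0*2+11 = 11
e=0: not odd, count = 11-1 = 10
e=14: not odd, count = 10-1 = 9
e=-2: not odd, count = 9-1 = 8
e=-2: not odd, count = 8-1 = 7
e=11: odd, count = 7*2+11 = 25
e=2: not odd, count = 25-1 = 24
e=-1: odd, count = 24*2+(-1) = 47

47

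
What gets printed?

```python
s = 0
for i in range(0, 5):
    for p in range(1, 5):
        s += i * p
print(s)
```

100

i=0,p=1: s = 0+0 = 0
i=0,p=2: s = 0+0 = 0
i=0,p=3: s = 0+0 = 0
i=0,p=4: s = 0+0 = 0
i=1,p=1: s = 0+1 = 1
i=1,p=2: s = 1+2 = 3
i=1,p=3: s = 3+3 = 6
i=1,p=4: s = 6+4 = 10
i=2,p=1: s = 10+2 = 12
i=2,p=2: s = 12+4 = 16
i=2,p=3: s = 16+6 = 22
i=2,p=4: s = 22+8 = 30
i=3,p=1: s = 30+3 = 33
i=3,p=2: s = 33+6 = 39
i=3,p=3: s = 39+9 = 48
i=3,p=4: s = 48+12 = 60
i=4,p=1: s = 60+4 = 64
i=4,p=2: s = 64+8 = 72
i=4,p=3: s = 72+12 = 84
i=4,p=4: s = 84+16 = 100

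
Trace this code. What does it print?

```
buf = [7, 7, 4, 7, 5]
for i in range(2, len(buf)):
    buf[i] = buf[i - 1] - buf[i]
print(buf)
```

[7, 7, 3, -4, -9]

i=2: buf[2] = 7-4 = 3 → [7, 7, 3, 7, 5]
i=3: buf[3] = 3-7 = -4 → [7, 7, 3, -4, 5]
i=4: buf[4] = (-4)-5 = -9 → [7, 7, 3, -4, -9]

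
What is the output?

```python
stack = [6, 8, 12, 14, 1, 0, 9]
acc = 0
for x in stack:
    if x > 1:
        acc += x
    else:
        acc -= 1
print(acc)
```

x=6: >1, acc = 0+6 = 6
x=8: >1, acc = 6+8 = 14
x=12: >1, acc = 14+12 = 26
x=14: >1, acc = 26+14 = 40
x=1: not >1, acc = 40-1 = 39
x=0: not >1, acc = 39-1 = 38
x=9: >1, acc = 38+9 = 47

47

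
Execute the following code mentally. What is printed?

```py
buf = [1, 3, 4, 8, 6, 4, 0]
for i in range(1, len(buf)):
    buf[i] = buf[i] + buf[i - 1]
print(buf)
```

[1, 4, 8, 16, 22, 26, 26]

i=1: buf[1] = 3+1 = 4 → [1, 4, 4, 8, 6, 4, 0]
i=2: buf[2] = 4+4 = 8 → [1, 4, 8, 8, 6, 4, 0]
i=3: buf[3] = 8+8 = 16 → [1, 4, 8, 16, 6, 4, 0]
i=4: buf[4] = 6+16 = 22 → [1, 4, 8, 16, 22, 4, 0]
i=5: buf[5] = 4+22 = 26 → [1, 4, 8, 16, 22, 26, 0]
i=6: buf[6] = 0+26 = 26 → [1, 4, 8, 16, 22, 26, 26]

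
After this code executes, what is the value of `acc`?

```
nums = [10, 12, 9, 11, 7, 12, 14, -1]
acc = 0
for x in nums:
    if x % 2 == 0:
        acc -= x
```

-48

x=10: even, acc = 0-10 = -10
x=12: even, acc = (-10)-12 = -22
x=9: not even
x=11: not even
x=7: not even
x=12: even, acc = (-22)-12 = -34
x=14: even, acc = (-34)-14 = -48
x=-1: not even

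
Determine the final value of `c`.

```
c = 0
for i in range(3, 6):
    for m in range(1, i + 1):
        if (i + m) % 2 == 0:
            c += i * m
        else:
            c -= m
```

69

i=3,m=1: even sum, c = 0+3 = 3
i=3,m=2: odd sum, c = 3-2 = 1
i=3,m=3: even sum, c = 1+9 = 10
i=4,m=1: odd sum, c = 10-1 = 9
i=4,m=2: even sum, c = 9+8 = 17
i=4,m=3: odd sum, c = 17-3 = 14
i=4,m=4: even sum, c = 14+16 = 30
i=5,m=1: even sum, c = 30+5 = 35
i=5,m=2: odd sum, c = 35-2 = 33
i=5,m=3: even sum, c = 33+15 = 48
i=5,m=4: odd sum, c = 48-4 = 44
i=5,m=5: even sum, c = 44+25 = 69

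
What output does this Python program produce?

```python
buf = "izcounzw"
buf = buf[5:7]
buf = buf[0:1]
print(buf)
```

n

slice [5:7] → 'nz'
slice [0:1] → 'n'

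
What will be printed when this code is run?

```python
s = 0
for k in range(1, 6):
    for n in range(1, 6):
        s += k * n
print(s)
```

k=1,n=1: s = 0+1 = 1
k=1,n=2: s = 1+2 = 3
k=1,n=3: s = 3+3 = 6
k=1,n=4: s = 6+4 = 10
k=1,n=5: s = 10+5 = 15
k=2,n=1: s = 15+2 = 17
k=2,n=2: s = 17+4 = 21
k=2,n=3: s = 21+6 = 27
k=2,n=4: s = 27+8 = 35
k=2,n=5: s = 35+10 = 45
k=3,n=1: s = 45+3 = 48
k=3,n=2: s = 48+6 = 54
k=3,n=3: s = 54+9 = 63
k=3,n=4: s = 63+12 = 75
k=3,n=5: s = 75+15 = 90
k=4,n=1: s = 90+4 = 94
k=4,n=2: s = 94+8 = 102
k=4,n=3: s = 102+12 = 114
k=4,n=4: s = 114+16 = 130
k=4,n=5: s = 130+20 = 150
k=5,n=1: s = 150+5 = 155
k=5,n=2: s = 155+10 = 165
k=5,n=3: s = 165+15 = 180
k=5,n=4: s = 180+20 = 200
k=5,n=5: s = 200+25 = 225

225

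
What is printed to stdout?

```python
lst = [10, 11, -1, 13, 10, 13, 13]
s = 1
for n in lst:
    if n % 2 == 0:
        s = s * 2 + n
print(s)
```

n=10: even, s = 1*2+10 = 12
n=11: not even
n=-1: not even
n=13: not even
n=10: even, s = 12*2+10 = 34
n=13: not even
n=13: not even

34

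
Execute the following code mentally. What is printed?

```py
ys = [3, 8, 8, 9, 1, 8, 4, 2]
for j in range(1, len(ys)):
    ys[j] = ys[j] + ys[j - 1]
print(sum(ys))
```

211

j=1: ys[1] = 8+3 = 11 → [3, 11, 8, 9, 1, 8, 4, 2]
j=2: ys[2] = 8+11 = 19 → [3, 11, 19, 9, 1, 8, 4, 2]
j=3: ys[3] = 9+19 = 28 → [3, 11, 19, 28, 1, 8, 4, 2]
j=4: ys[4] = 1+28 = 29 → [3, 11, 19, 28, 29, 8, 4, 2]
j=5: ys[5] = 8+29 = 37 → [3, 11, 19, 28, 29, 37, 4, 2]
j=6: ys[6] = 4+37 = 41 → [3, 11, 19, 28, 29, 37, 41, 2]
j=7: ys[7] = 2+41 = 43 → [3, 11, 19, 28, 29, 37, 41, 43]
sum = 211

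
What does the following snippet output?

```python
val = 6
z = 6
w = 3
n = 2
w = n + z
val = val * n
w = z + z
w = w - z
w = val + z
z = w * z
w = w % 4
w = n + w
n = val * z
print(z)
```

w = 2+6 = 8
val = 6*2 = 12
w = 6+6 = 12
w = 12-6 = 6
w = 12+6 = 18
z = 18*6 = 108
w = 18%4 = 2
w = 2+2 = 4
n = 12*108 = 1296

108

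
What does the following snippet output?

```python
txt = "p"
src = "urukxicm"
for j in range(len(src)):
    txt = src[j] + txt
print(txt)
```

mcixkurup

j=0: prepend 'u' → 'up'
j=1: prepend 'r' → 'rup'
j=2: prepend 'u' → 'urup'
j=3: prepend 'k' → 'kurup'
j=4: prepend 'x' → 'xkurup'
j=5: prepend 'i' → 'ixkurup'
j=6: prepend 'c' → 'cixkurup'
j=7: prepend 'm' → 'mcixkurup'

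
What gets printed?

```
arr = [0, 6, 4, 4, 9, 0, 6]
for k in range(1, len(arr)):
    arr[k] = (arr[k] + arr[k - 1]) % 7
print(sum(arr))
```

14

k=1: arr[1] = (6+0)%7 = 6 → [0, 6, 4, 4, 9, 0, 6]
k=2: arr[2] = (4+6)%7 = 3 → [0, 6, 3, 4, 9, 0, 6]
k=3: arr[3] = (4+3)%7 = 0 → [0, 6, 3, 0, 9, 0, 6]
k=4: arr[4] = (9+0)%7 = 2 → [0, 6, 3, 0, 2, 0, 6]
k=5: arr[5] = (0+2)%7 = 2 → [0, 6, 3, 0, 2, 2, 6]
k=6: arr[6] = (6+2)%7 = 1 → [0, 6, 3, 0, 2, 2, 1]
sum = 14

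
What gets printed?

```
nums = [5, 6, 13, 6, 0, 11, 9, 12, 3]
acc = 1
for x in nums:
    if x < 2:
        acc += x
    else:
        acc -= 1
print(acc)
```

x=5: not <2, acc = 1-1 = 0
x=6: not <2, acc = 0-1 = -1
x=13: not <2, acc = (-1)-1 = -2
x=6: not <2, acc = (-2)-1 = -3
x=0: <2, acc = (-3)+0 = -3
x=11: not <2, acc = (-3)-1 = -4
x=9: not <2, acc = (-4)-1 = -5
x=12: not <2, acc = (-5)-1 = -6
x=3: not <2, acc = (-6)-1 = -7

-7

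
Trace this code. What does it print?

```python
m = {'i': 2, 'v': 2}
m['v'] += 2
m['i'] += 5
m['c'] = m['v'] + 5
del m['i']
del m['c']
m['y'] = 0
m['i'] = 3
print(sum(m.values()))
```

7

m['v'] = 2+2 = 4 → {'i': 2, 'v': 4}
m['i'] = 2+5 = 7 → {'i': 7, 'v': 4}
m['c'] = m['v']+5 = 9 → {'i': 7, 'v': 4, 'c': 9}
del 'i' → {'v': 4, 'c': 9}
del 'c' → {'v': 4}
m['y'] = 0 → {'v': 4, 'y': 0}
m['i'] = 3 → {'v': 4, 'y': 0, 'i': 3}
sum of values = 7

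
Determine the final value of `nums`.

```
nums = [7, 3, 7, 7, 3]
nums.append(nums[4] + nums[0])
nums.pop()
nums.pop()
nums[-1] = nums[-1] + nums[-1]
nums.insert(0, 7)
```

[7, 7, 3, 7, 14]

append nums[4]+nums[0] = 3+7 = 10 → [7, 3, 7, 7, 3, 10]
pop() removes 10 → [7, 3, 7, 7, 3]
pop() removes 3 → [7, 3, 7, 7]
nums[-1] = nums[-1]+nums[-1] = 7+7 = 14 → [7, 3, 7, 14]
insert 7 at 0 → [7, 7, 3, 7, 14]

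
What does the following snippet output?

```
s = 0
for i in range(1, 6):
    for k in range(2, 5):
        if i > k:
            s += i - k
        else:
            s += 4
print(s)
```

i=1,k=2: not 1>2, s = 0+4 = 4
i=1,k=3: not 1>3, s = 4+4 = 8
i=1,k=4: not 1>4, s = 8+4 = 12
i=2,k=2: not 2>2, s = 12+4 = 16
i=2,k=3: not 2>3, s = 16+4 = 20
i=2,k=4: not 2>4, s = 20+4 = 24
i=3,k=2: 3>2, s = 24+1 = 25
i=3,k=3: not 3>3, s = 25+4 = 29
i=3,k=4: not 3>4, s = 29+4 = 33
i=4,k=2: 4>2, s = 33+2 = 35
i=4,k=3: 4>3, s = 35+1 = 36
i=4,k=4: not 4>4, s = 36+4 = 40
i=5,k=2: 5>2, s = 40+3 = 43
i=5,k=3: 5>3, s = 43+2 = 45
i=5,k=4: 5>4, s = 45+1 = 46

46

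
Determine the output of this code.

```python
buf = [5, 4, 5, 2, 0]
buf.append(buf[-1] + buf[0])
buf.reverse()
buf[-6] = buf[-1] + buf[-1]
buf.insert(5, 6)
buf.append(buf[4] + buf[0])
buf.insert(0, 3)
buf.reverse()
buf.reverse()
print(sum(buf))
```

append buf[-1]+buf[0] = 0+5 = 5 → [5, 4, 5, 2, 0, 5]
reverse → [5, 0, 2, 5, 4, 5]
buf[-6] = buf[-1]+buf[-1] = 5+5 = 10 → [10, 0, 2, 5, 4, 5]
insert 6 at 5 → [10, 0, 2, 5, 4, 6, 5]
append buf[4]+buf[0] = 4+10 = 14 → [10, 0, 2, 5, 4, 6, 5, 14]
insert 3 at 0 → [3, 10, 0, 2, 5, 4, 6, 5, 14]
reverse → [14, 5, 6, 4, 5, 2, 0, 10, 3]
reverse → [3, 10, 0, 2, 5, 4, 6, 5, 14]
sum = 49

49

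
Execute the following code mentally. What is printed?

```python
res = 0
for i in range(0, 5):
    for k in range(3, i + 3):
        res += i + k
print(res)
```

70

i=1,k=3: res = 0+4 = 4
i=2,k=3: res = 4+5 = 9
i=2,k=4: res = 9+6 = 15
i=3,k=3: res = 15+6 = 21
i=3,k=4: res = 21+7 = 28
i=3,k=5: res = 28+8 = 36
i=4,k=3: res = 36+7 = 43
i=4,k=4: res = 43+8 = 51
i=4,k=5: res = 51+9 = 60
i=4,k=6: res = 60+10 = 70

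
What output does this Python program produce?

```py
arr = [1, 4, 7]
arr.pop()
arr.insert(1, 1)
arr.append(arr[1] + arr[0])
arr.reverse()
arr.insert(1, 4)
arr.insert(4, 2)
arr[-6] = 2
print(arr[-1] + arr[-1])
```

2

pop() removes 7 → [1, 4]
insert 1 at 1 → [1, 1, 4]
append arr[1]+arr[0] = 1+1 = 2 → [1, 1, 4, 2]
reverse → [2, 4, 1, 1]
insert 4 at 1 → [2, 4, 4, 1, 1]
insert 2 at 4 → [2, 4, 4, 1, 2, 1]
arr[-6] = 2 → [2, 4, 4, 1, 2, 1]
arr[-1]+arr[-1] = 1+1 = 2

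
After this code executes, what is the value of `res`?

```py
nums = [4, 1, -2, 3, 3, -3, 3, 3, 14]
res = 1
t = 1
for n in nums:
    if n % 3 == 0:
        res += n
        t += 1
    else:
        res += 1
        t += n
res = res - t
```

-9

n=4: not %3==0, res = 1+1 = 2; t=5
n=1: not %3==0, res = 2+1 = 3; t=6
n=-2: not %3==0, res = 3+1 = 4; t=4
n=3: %3==0, res = 4+3 = 7; t=5
n=3: %3==0, res = 7+3 = 10; t=6
n=-3: %3==0, res = 10+(-3) = 7; t=7
n=3: %3==0, res = 7+3 = 10; t=8
n=3: %3==0, res = 10+3 = 13; t=9
n=14: not %3==0, res = 13+1 = 14; t=23
res-t = 14-23 = -9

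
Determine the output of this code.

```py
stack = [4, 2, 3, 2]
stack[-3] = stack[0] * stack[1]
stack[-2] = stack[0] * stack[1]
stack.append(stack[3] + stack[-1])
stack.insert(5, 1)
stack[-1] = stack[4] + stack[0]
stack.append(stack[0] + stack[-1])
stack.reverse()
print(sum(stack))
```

70

stack[-3] = stack[0]*stack[1] = 4*2 = 8 → [4, 8, 3, 2]
stack[-2] = stack[0]*stack[1] = 4*8 = 32 → [4, 8, 32, 2]
append stack[3]+stack[-1] = 2+2 = 4 → [4, 8, 32, 2, 4]
insert 1 at 5 → [4, 8, 32, 2, 4, 1]
stack[-1] = stack[4]+stack[0] = 4+4 = 8 → [4, 8, 32, 2, 4, 8]
append stack[0]+stack[-1] = 4+8 = 12 → [4, 8, 32, 2, 4, 8, 12]
reverse → [12, 8, 4, 2, 32, 8, 4]
sum = 70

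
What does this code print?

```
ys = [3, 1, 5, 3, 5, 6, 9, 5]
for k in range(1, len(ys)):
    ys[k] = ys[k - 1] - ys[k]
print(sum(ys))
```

k=1: ys[1] = 3-1 = 2 → [3, 2, 5, 3, 5, 6, 9, 5]
k=2: ys[2] = 2-5 = -3 → [3, 2, -3, 3, 5, 6, 9, 5]
k=3: ys[3] = (-3)-3 = -6 → [3, 2, -3, -6, 5, 6, 9, 5]
k=4: ys[4] = (-6)-5 = -11 → [3, 2, -3, -6, -11, 6, 9, 5]
k=5: ys[5] = (-11)-6 = -17 → [3, 2, -3, -6, -11, -17, 9, 5]
k=6: ys[6] = (-17)-9 = -26 → [3, 2, -3, -6, -11, -17, -26, 5]
k=7: ys[7] = (-26)-5 = -31 → [3, 2, -3, -6, -11, -17, -26, -31]
sum = -89

-89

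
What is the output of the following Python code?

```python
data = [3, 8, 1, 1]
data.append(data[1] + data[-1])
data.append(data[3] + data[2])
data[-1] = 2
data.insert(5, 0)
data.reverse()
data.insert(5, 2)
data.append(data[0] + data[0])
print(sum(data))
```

append data[1]+data[-1] = 8+1 = 9 → [3, 8, 1, 1, 9]
append data[3]+data[2] = 1+1 = 2 → [3, 8, 1, 1, 9, 2]
data[-1] = 2 → [3, 8, 1, 1, 9, 2]
insert 0 at 5 → [3, 8, 1, 1, 9, 0, 2]
reverse → [2, 0, 9, 1, 1, 8, 3]
insert 2 at 5 → [2, 0, 9, 1, 1, 2, 8, 3]
append data[0]+data[0] = 2+2 = 4 → [2, 0, 9, 1, 1, 2, 8, 3, 4]
sum = 30

30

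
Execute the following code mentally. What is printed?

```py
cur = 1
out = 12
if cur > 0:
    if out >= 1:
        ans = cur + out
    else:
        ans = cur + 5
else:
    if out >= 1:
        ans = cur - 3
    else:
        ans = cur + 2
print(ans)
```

13

cur=1, out=12
cur > 0 is True; out >= 1 is True
→ ans = cur + out = 13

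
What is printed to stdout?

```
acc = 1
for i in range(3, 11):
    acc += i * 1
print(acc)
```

i=3: acc = 1+3*1 = 4
i=4: acc = 4+4*1 = 8
i=5: acc = 8+5*1 = 13
i=6: acc = 13+6*1 = 19
i=7: acc = 19+7*1 = 26
i=8: acc = 26+8*1 = 34
i=9: acc = 34+9*1 = 43
i=10: acc = 43+10*1 = 53

53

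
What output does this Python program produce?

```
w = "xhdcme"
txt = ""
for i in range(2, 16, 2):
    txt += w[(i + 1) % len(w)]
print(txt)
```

cehcehc

i=2: add w[3]='c' → 'c'
i=4: add w[5]='e' → 'ce'
i=6: add w[1]='h' → 'ceh'
i=8: add w[3]='c' → 'cehc'
i=10: add w[5]='e' → 'cehce'
i=12: add w[1]='h' → 'cehceh'
i=14: add w[3]='c' → 'cehcehc'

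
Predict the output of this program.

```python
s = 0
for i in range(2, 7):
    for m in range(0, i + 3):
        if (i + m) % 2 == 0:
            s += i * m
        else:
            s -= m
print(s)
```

i=2,m=0: even sum, s = 0+0 = 0
i=2,m=1: odd sum, s = 0-1 = -1
i=2,m=2: even sum, s = (-1)+4 = 3
i=2,m=3: odd sum, s = 3-3 = 0
i=2,m=4: even sum, s = 0+8 = 8
i=3,m=0: odd sum, s = 8-0 = 8
i=3,m=1: even sum, s = 8+3 = 11
i=3,m=2: odd sum, s = 11-2 = 9
i=3,m=3: even sum, s = 9+9 = 18
i=3,m=4: odd sum, s = 18-4 = 14
i=3,m=5: even sum, s = 14+15 = 29
i=4,m=0: even sum, s = 29+0 = 29
i=4,m=1: odd sum, s = 29-1 = 28
i=4,m=2: even sum, s = 28+8 = 36
i=4,m=3: odd sum, s = 36-3 = 33
i=4,m=4: even sum, s = 33+16 = 49
i=4,m=5: odd sum, s = 49-5 = 44
i=4,m=6: even sum, s = 44+24 = 68
i=5,m=0: odd sum, s = 68-0 = 68
i=5,m=1: even sum, s = 68+5 = 73
i=5,m=2: odd sum, s = 73-2 = 71
i=5,m=3: even sum, s = 71+15 = 86
i=5,m=4: odd sum, s = 86-4 = 82
i=5,m=5: even sum, s = 82+25 = 107
i=5,m=6: odd sum, s = 107-6 = 101
i=5,m=7: even sum, s = 101+35 = 136
i=6,m=0: even sum, s = 136+0 = 136
i=6,m=1: odd sum, s = 136-1 = 135
i=6,m=2: even sum, s = 135+12 = 147
i=6,m=3: odd sum, s = 147-3 = 144
i=6,m=4: even sum, s = 144+24 = 168
i=6,m=5: odd sum, s = 168-5 = 163
i=6,m=6: even sum, s = 163+36 = 199
i=6,m=7: odd sum, s = 199-7 = 192
i=6,m=8: even sum, s = 192+48 = 240

240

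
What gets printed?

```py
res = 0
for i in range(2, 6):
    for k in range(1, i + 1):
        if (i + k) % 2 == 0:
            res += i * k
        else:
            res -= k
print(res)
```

i=2,k=1: odd sum, res = 0-1 = -1
i=2,k=2: even sum, res = (-1)+4 = 3
i=3,k=1: even sum, res = 3+3 = 6
i=3,k=2: odd sum, res = 6-2 = 4
i=3,k=3: even sum, res = 4+9 = 13
i=4,k=1: odd sum, res = 13-1 = 12
i=4,k=2: even sum, res = 12+8 = 20
i=4,k=3: odd sum, res = 20-3 = 17
i=4,k=4: even sum, res = 17+16 = 33
i=5,k=1: even sum, res = 33+5 = 38
i=5,k=2: odd sum, res = 38-2 = 36
i=5,k=3: even sum, res = 36+15 = 51
i=5,k=4: odd sum, res = 51-4 = 47
i=5,k=5: even sum, res = 47+25 = 72

72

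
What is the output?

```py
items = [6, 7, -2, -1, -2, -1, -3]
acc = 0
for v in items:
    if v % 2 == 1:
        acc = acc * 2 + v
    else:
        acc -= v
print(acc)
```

-25

v=6: not odd, acc = 0-6 = -6
v=7: odd, acc = (-6)*2+7 = -5
v=-2: not odd, acc = (-5)-(-2) = -3
v=-1: odd, acc = (-3)*2+(-1) = -7
v=-2: not odd, acc = (-7)-(-2) = -5
v=-1: odd, acc = (-5)*2+(-1) = -11
v=-3: odd, acc = (-11)*2+(-3) = -25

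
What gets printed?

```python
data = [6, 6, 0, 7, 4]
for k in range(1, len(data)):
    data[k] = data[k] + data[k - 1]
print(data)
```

[6, 12, 12, 19, 23]

k=1: data[1] = 6+6 = 12 → [6, 12, 0, 7, 4]
k=2: data[2] = 0+12 = 12 → [6, 12, 12, 7, 4]
k=3: data[3] = 7+12 = 19 → [6, 12, 12, 19, 4]
k=4: data[4] = 4+19 = 23 → [6, 12, 12, 19, 23]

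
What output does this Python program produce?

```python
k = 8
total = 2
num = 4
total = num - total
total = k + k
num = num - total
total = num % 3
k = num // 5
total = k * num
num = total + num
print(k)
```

-3

total = 4-2 = 2
total = 8+8 = 16
num = 4-16 = -12
total = (-12)%3 = 0
k = (-12)//5 = -3
total = (-3)*(-12) = 36
num = 36+(-12) = 24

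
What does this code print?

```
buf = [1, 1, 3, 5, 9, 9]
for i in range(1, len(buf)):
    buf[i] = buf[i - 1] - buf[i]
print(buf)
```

i=1: buf[1] = 1-1 = 0 → [1, 0, 3, 5, 9, 9]
i=2: buf[2] = 0-3 = -3 → [1, 0, -3, 5, 9, 9]
i=3: buf[3] = (-3)-5 = -8 → [1, 0, -3, -8, 9, 9]
i=4: buf[4] = (-8)-9 = -17 → [1, 0, -3, -8, -17, 9]
i=5: buf[5] = (-17)-9 = -26 → [1, 0, -3, -8, -17, -26]

[1, 0, -3, -8, -17, -26]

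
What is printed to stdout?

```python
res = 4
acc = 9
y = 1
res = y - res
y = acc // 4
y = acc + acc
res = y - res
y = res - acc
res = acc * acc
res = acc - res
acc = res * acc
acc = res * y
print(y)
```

12

res = 1-4 = -3
y = 9//4 = 2
y = 9+9 = 18
res = 18-(-3) = 21
y = 21-9 = 12
res = 9*9 = 81
res = 9-81 = -72
acc = (-72)*9 = -648
acc = (-72)*12 = -864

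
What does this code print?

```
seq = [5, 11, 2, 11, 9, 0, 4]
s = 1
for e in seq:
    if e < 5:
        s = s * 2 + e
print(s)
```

e=5: not <5
e=11: not <5
e=2: <5, s = 1*2+2 = 4
e=11: not <5
e=9: not <5
e=0: <5, s = 4*2+0 = 8
e=4: <5, s = 8*2+4 = 20

20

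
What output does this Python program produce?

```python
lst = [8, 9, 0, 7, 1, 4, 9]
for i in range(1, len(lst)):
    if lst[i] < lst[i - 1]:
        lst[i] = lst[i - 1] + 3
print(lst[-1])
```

i=1: 9>=8, unchanged → [8, 9, 0, 7, 1, 4, 9]
i=2: 0<9, lst[2] = 9+3 = 12 → [8, 9, 12, 7, 1, 4, 9]
i=3: 7<12, lst[3] = 12+3 = 15 → [8, 9, 12, 15, 1, 4, 9]
i=4: 1<15, lst[4] = 15+3 = 18 → [8, 9, 12, 15, 18, 4, 9]
i=5: 4<18, lst[5] = 18+3 = 21 → [8, 9, 12, 15, 18, 21, 9]
i=6: 9<21, lst[6] = 21+3 = 24 → [8, 9, 12, 15, 18, 21, 24]

24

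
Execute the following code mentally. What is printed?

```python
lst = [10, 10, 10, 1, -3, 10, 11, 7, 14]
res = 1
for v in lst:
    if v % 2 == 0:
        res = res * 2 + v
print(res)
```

v=10: even, res = 1*2+10 = 12
v=10: even, res = 12*2+10 = 34
v=10: even, res = 34*2+10 = 78
v=1: not even
v=-3: not even
v=10: even, res = 78*2+10 = 166
v=11: not even
v=7: not even
v=14: even, res = 166*2+14 = 346

346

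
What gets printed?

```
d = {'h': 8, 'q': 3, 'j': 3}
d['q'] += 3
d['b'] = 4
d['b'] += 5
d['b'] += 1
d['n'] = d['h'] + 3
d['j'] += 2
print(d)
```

{'h': 8, 'q': 6, 'j': 5, 'b': 10, 'n': 11}

d['q'] = 3+3 = 6 → {'h': 8, 'q': 6, 'j': 3}
d['b'] = 4 → {'h': 8, 'q': 6, 'j': 3, 'b': 4}
d['b'] = 4+5 = 9 → {'h': 8, 'q': 6, 'j': 3, 'b': 9}
d['b'] = 9+1 = 10 → {'h': 8, 'q': 6, 'j': 3, 'b': 10}
d['n'] = d['h']+3 = 11 → {'h': 8, 'q': 6, 'j': 3, 'b': 10, 'n': 11}
d['j'] = 3+2 = 5 → {'h': 8, 'q': 6, 'j': 5, 'b': 10, 'n': 11}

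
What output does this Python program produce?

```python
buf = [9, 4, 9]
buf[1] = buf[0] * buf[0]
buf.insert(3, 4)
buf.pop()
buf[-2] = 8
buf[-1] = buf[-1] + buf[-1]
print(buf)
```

buf[1] = buf[0]*buf[0] = 9*9 = 81 → [9, 81, 9]
insert 4 at 3 → [9, 81, 9, 4]
pop() removes 4 → [9, 81, 9]
buf[-2] = 8 → [9, 8, 9]
buf[-1] = buf[-1]+buf[-1] = 9+9 = 18 → [9, 8, 18]

[9, 8, 18]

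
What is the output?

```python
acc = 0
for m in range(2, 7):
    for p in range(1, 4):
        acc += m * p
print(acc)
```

m=2,p=1: acc = 0+2 = 2
m=2,p=2: acc = 2+4 = 6
m=2,p=3: acc = 6+6 = 12
m=3,p=1: acc = 12+3 = 15
m=3,p=2: acc = 15+6 = 21
m=3,p=3: acc = 21+9 = 30
m=4,p=1: acc = 30+4 = 34
m=4,p=2: acc = 34+8 = 42
m=4,p=3: acc = 42+12 = 54
m=5,p=1: acc = 54+5 = 59
m=5,p=2: acc = 59+10 = 69
m=5,p=3: acc = 69+15 = 84
m=6,p=1: acc = 84+6 = 90
m=6,p=2: acc = 90+12 = 102
m=6,p=3: acc = 102+18 = 120

120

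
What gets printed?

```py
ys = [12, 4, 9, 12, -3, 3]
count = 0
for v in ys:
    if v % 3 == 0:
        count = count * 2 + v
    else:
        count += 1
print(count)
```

v=12: %3==0, count = 0*2+12 = 12
v=4: not %3==0, count = 12+1 = 13
v=9: %3==0, count = 13*2+9 = 35
v=12: %3==0, count = 35*2+12 = 82
v=-3: %3==0, count = 82*2+(-3) = 161
v=3: %3==0, count = 161*2+3 = 325

325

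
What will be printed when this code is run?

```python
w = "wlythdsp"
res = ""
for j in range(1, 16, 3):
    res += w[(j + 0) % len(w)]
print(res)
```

lhpyd

j=1: add w[1]='l' → 'l'
j=4: add w[4]='h' → 'lh'
j=7: add w[7]='p' → 'lhp'
j=10: add w[2]='y' → 'lhpy'
j=13: add w[5]='d' → 'lhpyd'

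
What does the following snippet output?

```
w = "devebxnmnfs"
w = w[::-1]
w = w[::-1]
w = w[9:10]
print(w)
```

reverse → 'sfnmnxbeved'
reverse → 'devebxnmnfs'
slice [9:10] → 'f'

f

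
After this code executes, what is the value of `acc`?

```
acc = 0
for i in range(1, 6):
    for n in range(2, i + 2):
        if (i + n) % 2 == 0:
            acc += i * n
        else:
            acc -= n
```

i=1,n=2: odd sum, acc = 0-2 = -2
i=2,n=2: even sum, acc = (-2)+4 = 2
i=2,n=3: odd sum, acc = 2-3 = -1
i=3,n=2: odd sum, acc = (-1)-2 = -3
i=3,n=3: even sum, acc = (-3)+9 = 6
i=3,n=4: odd sum, acc = 6-4 = 2
i=4,n=2: even sum, acc = 2+8 = 10
i=4,n=3: odd sum, acc = 10-3 = 7
i=4,n=4: even sum, acc = 7+16 = 23
i=4,n=5: odd sum, acc = 23-5 = 18
i=5,n=2: odd sum, acc = 18-2 = 16
i=5,n=3: even sum, acc = 16+15 = 31
i=5,n=4: odd sum, acc = 31-4 = 27
i=5,n=5: even sum, acc = 27+25 = 52
i=5,n=6: odd sum, acc = 52-6 = 46

46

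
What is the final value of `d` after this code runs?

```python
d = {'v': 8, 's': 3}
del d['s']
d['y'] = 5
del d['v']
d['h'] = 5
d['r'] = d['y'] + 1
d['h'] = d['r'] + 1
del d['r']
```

del 's' → {'v': 8}
d['y'] = 5 → {'v': 8, 'y': 5}
del 'v' → {'y': 5}
d['h'] = 5 → {'y': 5, 'h': 5}
d['r'] = d['y']+1 = 6 → {'y': 5, 'h': 5, 'r': 6}
d['h'] = d['r']+1 = 7 → {'y': 5, 'h': 7, 'r': 6}
del 'r' → {'y': 5, 'h': 7}

{'y': 5, 'h': 7}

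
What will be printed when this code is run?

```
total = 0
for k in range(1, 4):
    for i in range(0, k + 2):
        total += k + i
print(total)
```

k=1,i=0: total = 0+1 = 1
k=1,i=1: total = 1+2 = 3
k=1,i=2: total = 3+3 = 6
k=2,i=0: total = 6+2 = 8
k=2,i=1: total = 8+3 = 11
k=2,i=2: total = 11+4 = 15
k=2,i=3: total = 15+5 = 20
k=3,i=0: total = 20+3 = 23
k=3,i=1: total = 23+4 = 27
k=3,i=2: total = 27+5 = 32
k=3,i=3: total = 32+6 = 38
k=3,i=4: total = 38+7 = 45

45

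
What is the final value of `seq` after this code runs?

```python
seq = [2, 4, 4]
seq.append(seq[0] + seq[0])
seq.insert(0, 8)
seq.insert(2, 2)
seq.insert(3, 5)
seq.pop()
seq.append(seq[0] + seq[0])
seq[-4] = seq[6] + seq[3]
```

append seq[0]+seq[0] = 2+2 = 4 → [2, 4, 4, 4]
insert 8 at 0 → [8, 2, 4, 4, 4]
insert 2 at 2 → [8, 2, 2, 4, 4, 4]
insert 5 at 3 → [8, 2, 2, 5, 4, 4, 4]
pop() removes 4 → [8, 2, 2, 5, 4, 4]
append seq[0]+seq[0] = 8+8 = 16 → [8, 2, 2, 5, 4, 4, 16]
seq[-4] = seq[6]+seq[3] = 16+5 = 21 → [8, 2, 2, 21, 4, 4, 16]

[8, 2, 2, 21, 4, 4, 16]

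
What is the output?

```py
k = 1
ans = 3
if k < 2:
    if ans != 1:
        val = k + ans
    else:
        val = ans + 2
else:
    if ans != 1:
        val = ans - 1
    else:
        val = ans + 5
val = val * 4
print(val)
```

16

k=1, ans=3
k < 2 is True; ans != 1 is True
→ val = k + ans = 4
val = 4*4 = 16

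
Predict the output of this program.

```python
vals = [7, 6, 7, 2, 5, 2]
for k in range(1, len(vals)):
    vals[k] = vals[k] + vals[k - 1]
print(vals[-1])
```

29

k=1: vals[1] = 6+7 = 13 → [7, 13, 7, 2, 5, 2]
k=2: vals[2] = 7+13 = 20 → [7, 13, 20, 2, 5, 2]
k=3: vals[3] = 2+20 = 22 → [7, 13, 20, 22, 5, 2]
k=4: vals[4] = 5+22 = 27 → [7, 13, 20, 22, 27, 2]
k=5: vals[5] = 2+27 = 29 → [7, 13, 20, 22, 27, 29]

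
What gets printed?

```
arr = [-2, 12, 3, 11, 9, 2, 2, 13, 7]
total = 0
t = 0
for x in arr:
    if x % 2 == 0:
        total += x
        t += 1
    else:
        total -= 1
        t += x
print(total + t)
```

x=-2: even, total = 0+(-2) = -2; t=1
x=12: even, total = (-2)+12 = 10; t=2
x=3: not even, total = 10-1 = 9; t=5
x=11: not even, total = 9-1 = 8; t=16
x=9: not even, total = 8-1 = 7; t=25
x=2: even, total = 7+2 = 9; t=26
x=2: even, total = 9+2 = 11; t=27
x=13: not even, total = 11-1 = 10; t=40
x=7: not even, total = 10-1 = 9; t=47
total+t = 9+47 = 56

56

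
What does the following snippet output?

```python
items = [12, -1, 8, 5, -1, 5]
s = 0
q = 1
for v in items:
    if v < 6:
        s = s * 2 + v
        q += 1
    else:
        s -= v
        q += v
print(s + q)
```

-216

v=12: not <6, s = 0-12 = -12; q=13
v=-1: <6, s = (-12)*2+(-1) = -25; q=14
v=8: not <6, s = (-25)-8 = -33; q=22
v=5: <6, s = (-33)*2+5 = -61; q=23
v=-1: <6, s = (-61)*2+(-1) = -123; q=24
v=5: <6, s = (-123)*2+5 = -241; q=25
s+q = (-241)+25 = -216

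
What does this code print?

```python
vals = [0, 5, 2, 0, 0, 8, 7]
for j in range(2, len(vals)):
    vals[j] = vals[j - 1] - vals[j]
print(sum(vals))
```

j=2: vals[2] = 5-2 = 3 → [0, 5, 3, 0, 0, 8, 7]
j=3: vals[3] = 3-0 = 3 → [0, 5, 3, 3, 0, 8, 7]
j=4: vals[4] = 3-0 = 3 → [0, 5, 3, 3, 3, 8, 7]
j=5: vals[5] = 3-8 = -5 → [0, 5, 3, 3, 3, -5, 7]
j=6: vals[6] = (-5)-7 = -12 → [0, 5, 3, 3, 3, -5, -12]
sum = -3

-3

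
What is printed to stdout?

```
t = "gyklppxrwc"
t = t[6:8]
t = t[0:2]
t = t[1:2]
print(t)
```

r

slice [6:8] → 'xr'
slice [0:2] → 'xr'
slice [1:2] → 'r'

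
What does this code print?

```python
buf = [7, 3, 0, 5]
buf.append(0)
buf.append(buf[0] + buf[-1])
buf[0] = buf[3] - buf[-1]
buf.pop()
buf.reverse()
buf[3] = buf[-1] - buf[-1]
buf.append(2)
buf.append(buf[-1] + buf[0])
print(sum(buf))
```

append 0 → [7, 3, 0, 5, 0]
append buf[0]+buf[-1] = 7+0 = 7 → [7, 3, 0, 5, 0, 7]
buf[0] = buf[3]-buf[-1] = 5-7 = -2 → [-2, 3, 0, 5, 0, 7]
pop() removes 7 → [-2, 3, 0, 5, 0]
reverse → [0, 5, 0, 3, -2]
buf[3] = buf[-1]-buf[-1] = (-2)-(-2) = 0 → [0, 5, 0, 0, -2]
append 2 → [0, 5, 0, 0, -2, 2]
append buf[-1]+buf[0] = 2+0 = 2 → [0, 5, 0, 0, -2, 2, 2]
sum = 7

7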